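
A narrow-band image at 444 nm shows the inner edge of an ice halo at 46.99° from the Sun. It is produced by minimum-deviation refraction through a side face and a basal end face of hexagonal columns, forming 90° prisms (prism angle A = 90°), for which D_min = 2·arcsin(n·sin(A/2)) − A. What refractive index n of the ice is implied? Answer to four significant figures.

Rearranging: n = sin((D_min + A)/2) / sin(A/2).
(D_min + A)/2 = (46.99° + 90°)/2 = 68.495°.
n = sin 68.495° / sin 45° = 0.9304 / 0.7071 = 1.3158.

1.316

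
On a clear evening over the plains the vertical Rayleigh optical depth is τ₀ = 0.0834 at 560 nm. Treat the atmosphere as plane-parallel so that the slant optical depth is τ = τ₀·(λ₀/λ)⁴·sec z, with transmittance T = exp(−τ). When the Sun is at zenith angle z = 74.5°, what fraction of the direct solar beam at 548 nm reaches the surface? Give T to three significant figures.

sec 74.5° = 3.7420.
τ = 0.0834 × (560/548)⁴ × 3.7420 = 0.0834 × 1.0905 × 3.7420 = 0.3403.
T = exp(−0.3403) = 0.7115.

0.712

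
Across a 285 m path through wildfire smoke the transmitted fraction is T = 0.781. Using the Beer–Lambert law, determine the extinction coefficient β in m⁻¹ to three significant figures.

Beer–Lambert: T = exp(−βL) ⇒ β = −ln(T)/L = −ln(0.781)/285 = 0.2472/285 = 0.0008673 m⁻¹.

0.000867 m⁻¹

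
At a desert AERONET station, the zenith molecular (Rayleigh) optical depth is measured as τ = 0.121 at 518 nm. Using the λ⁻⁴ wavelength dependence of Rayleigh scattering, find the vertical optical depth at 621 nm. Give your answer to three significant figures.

0.0586

τ(621 nm) = τ(518 nm) × (518/621)⁴ = 0.121 × (0.8341)⁴ = 0.121 × 0.4841 = 0.0586.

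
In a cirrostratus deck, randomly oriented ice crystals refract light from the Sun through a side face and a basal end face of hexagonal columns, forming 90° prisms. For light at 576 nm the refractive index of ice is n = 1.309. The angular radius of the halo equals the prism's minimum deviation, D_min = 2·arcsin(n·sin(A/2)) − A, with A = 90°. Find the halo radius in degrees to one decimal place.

n·sin(A/2) = 1.309 × sin 45° = 1.309 × 0.7071 = 0.9256.
D_min = 2·arcsin(0.9256) − 90° = 2 × 67.759° − 90° = 45.519°.

45.5°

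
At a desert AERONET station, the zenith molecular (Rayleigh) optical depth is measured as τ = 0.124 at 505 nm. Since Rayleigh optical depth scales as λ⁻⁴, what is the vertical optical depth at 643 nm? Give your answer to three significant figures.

τ(643 nm) = τ(505 nm) × (505/643)⁴ = 0.124 × (0.7854)⁴ = 0.124 × 0.3805 = 0.0472.

0.0472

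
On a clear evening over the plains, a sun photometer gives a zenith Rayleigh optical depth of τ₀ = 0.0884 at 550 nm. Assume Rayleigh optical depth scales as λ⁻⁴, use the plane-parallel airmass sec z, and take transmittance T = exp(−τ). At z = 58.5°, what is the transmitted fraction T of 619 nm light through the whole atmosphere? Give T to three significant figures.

0.900

sec 58.5° = 1.9139.
τ = 0.0884 × (550/619)⁴ × 1.9139 = 0.0884 × 0.6233 × 1.9139 = 0.1055.
T = exp(−0.1055) = 0.8999.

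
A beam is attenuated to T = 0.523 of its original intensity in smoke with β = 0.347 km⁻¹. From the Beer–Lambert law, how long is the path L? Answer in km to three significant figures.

Beer–Lambert: T = exp(−βL) ⇒ L = −ln(T)/β = −ln(0.523)/0.347 = 0.6482/0.347 = 1.868 km.

1.87 km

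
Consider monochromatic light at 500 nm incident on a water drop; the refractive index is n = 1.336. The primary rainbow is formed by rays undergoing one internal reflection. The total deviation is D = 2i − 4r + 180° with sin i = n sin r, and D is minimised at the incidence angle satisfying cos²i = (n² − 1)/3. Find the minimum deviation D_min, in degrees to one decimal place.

cos²i = (1.78490 − 1)/3 = 0.26163; i = arccos(0.51150) = 59.236°.
sin r = sin 59.236°/1.336 = 0.64318; r = 40.029°.
D_min = 2·59.236° − 4·40.029° + 180° = 138.356°.

138.4°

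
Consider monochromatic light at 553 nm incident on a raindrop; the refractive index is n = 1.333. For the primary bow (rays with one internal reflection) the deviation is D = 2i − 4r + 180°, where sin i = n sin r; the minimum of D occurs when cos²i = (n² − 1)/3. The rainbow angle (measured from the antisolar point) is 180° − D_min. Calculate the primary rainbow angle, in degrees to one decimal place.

42.1°

cos²i = (1.77689 − 1)/3 = 0.25896; i = arccos(0.50888) = 59.410°.
sin r = sin 59.410°/1.333 = 0.64579; r = 40.225°.
D_min = 2·59.410° − 4·40.225° + 180° = 137.922°.
Rainbow angle = 180° − D_min = 42.078°.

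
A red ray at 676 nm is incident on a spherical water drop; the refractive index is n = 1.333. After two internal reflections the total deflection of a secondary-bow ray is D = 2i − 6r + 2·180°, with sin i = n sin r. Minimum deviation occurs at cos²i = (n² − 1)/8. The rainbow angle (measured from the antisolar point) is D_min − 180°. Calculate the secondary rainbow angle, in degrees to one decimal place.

cos²i = (1.77689 − 1)/8 = 0.09711; i = arccos(0.31163) = 71.843°.
sin r = sin 71.843°/1.333 = 0.71283; r = 45.466°.
D_min = 2·71.843° − 6·45.466° + 360° = 230.891°.
Rainbow angle = D_min − 180° = 50.891°.

50.9°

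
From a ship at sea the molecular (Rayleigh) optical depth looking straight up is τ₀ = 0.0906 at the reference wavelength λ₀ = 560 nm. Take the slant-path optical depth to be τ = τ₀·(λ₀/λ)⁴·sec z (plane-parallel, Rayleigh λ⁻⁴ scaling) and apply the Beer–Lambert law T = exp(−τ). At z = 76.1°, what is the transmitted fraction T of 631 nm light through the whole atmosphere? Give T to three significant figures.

0.791

sec 76.1° = 4.1627.
τ = 0.0906 × (560/631)⁴ × 4.1627 = 0.0906 × 0.6203 × 4.1627 = 0.2340.
T = exp(−0.2340) = 0.7914.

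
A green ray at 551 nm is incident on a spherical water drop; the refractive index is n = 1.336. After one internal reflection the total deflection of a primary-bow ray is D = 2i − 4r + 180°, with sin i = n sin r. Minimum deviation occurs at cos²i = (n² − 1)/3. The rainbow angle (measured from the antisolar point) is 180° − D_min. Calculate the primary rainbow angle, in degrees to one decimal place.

cos²i = (1.78490 − 1)/3 = 0.26163; i = arccos(0.51150) = 59.236°.
sin r = sin 59.236°/1.336 = 0.64318; r = 40.029°.
D_min = 2·59.236° − 4·40.029° + 180° = 138.356°.
Rainbow angle = 180° − D_min = 41.644°.

41.6°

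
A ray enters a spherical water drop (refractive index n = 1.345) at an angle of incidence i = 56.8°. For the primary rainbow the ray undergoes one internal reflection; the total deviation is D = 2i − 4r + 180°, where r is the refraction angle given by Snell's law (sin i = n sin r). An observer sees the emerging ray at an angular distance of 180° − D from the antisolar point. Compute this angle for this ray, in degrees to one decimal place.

40.3°

sin r = sin 56.8° / 1.345 = 0.8368/1.345 = 0.6221; r = 38.47°.
D = 2·56.8° − 4·38.47° + 180° = 113.60° − 153.89° + 180° = 139.71°.
Angle from antisolar point = 180° − D = 40.29°.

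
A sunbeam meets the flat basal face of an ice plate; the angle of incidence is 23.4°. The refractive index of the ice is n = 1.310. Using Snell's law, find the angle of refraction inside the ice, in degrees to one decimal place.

Snell: sin θ_r = sin θ_i / n = sin 23.4° / 1.310 = 0.3971 / 1.310 = 0.3032.
θ_r = arcsin(0.3032) = 17.65°.

17.6°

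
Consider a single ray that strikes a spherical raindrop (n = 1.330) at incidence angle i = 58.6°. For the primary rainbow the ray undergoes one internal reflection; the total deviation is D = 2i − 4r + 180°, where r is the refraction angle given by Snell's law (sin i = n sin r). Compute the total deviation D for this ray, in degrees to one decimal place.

sin r = sin 58.6° / 1.330 = 0.8536/1.330 = 0.6418; r = 39.92°.
D = 2·58.6° − 4·39.92° + 180° = 117.20° − 159.69° + 180° = 137.51°.

137.5°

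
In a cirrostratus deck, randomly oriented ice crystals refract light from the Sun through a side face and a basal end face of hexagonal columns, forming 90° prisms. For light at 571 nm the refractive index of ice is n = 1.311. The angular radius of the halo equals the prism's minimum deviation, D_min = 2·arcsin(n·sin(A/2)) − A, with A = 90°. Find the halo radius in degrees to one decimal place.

n·sin(A/2) = 1.311 × sin 45° = 1.311 × 0.7071 = 0.9270.
D_min = 2·arcsin(0.9270) − 90° = 2 × 67.974° − 90° = 45.949°.

45.9°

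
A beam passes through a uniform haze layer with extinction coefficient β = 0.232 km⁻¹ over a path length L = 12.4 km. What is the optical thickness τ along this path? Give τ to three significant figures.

τ = β·L = 0.232 × 12.4 = 2.8768.

2.88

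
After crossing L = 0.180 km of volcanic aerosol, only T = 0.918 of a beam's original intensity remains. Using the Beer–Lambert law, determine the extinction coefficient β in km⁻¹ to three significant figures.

Beer–Lambert: T = exp(−βL) ⇒ β = −ln(T)/L = −ln(0.918)/0.180 = 0.0856/0.180 = 0.4753 km⁻¹.

0.475 km⁻¹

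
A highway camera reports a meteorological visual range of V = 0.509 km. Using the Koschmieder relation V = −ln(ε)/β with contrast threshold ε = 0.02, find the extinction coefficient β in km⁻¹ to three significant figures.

7.69 km⁻¹

β = −ln(0.02) / V = 3.912 / 0.509 = 7.6857 km⁻¹.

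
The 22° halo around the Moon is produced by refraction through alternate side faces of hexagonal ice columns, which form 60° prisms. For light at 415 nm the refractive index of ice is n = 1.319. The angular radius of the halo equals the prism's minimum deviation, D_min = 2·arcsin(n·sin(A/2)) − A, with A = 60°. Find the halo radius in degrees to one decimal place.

22.5°

n·sin(A/2) = 1.319 × sin 30° = 1.319 × 0.5000 = 0.6595.
D_min = 2·arcsin(0.6595) − 60° = 2 × 41.262° − 60° = 22.524°.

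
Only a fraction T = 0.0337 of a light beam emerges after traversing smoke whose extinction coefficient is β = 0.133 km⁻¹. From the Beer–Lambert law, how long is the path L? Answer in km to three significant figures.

Beer–Lambert: T = exp(−βL) ⇒ L = −ln(T)/β = −ln(0.0337)/0.133 = 3.3903/0.133 = 25.49 km.

25.5 km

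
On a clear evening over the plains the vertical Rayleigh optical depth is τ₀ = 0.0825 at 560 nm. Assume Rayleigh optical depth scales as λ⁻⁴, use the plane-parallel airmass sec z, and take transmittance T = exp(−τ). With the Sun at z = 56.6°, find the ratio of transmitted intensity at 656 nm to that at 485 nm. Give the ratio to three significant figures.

1.21

Airmass: sec 56.6° = 1.8166.
τ(656 nm) = 0.0825 × (560/656)⁴ × 1.8166 = 0.0825 × 0.5311 × 1.8166 = 0.0796.
τ(485 nm) = 0.0825 × (560/485)⁴ × 1.8166 = 0.0825 × 1.7774 × 1.8166 = 0.2664.
T(656)/T(485) = exp(τ_B − τ_A) = exp(0.1868) = 1.2054.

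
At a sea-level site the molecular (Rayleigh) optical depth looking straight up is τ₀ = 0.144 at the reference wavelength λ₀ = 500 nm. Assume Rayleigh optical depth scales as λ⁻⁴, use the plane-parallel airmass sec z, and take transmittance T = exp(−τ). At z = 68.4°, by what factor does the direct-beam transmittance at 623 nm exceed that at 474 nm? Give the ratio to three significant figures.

1.38

Airmass: sec 68.4° = 2.7165.
τ(623 nm) = 0.144 × (500/623)⁴ × 2.7165 = 0.144 × 0.4149 × 2.7165 = 0.1623.
τ(474 nm) = 0.144 × (500/474)⁴ × 2.7165 = 0.144 × 1.2381 × 2.7165 = 0.4843.
T(623)/T(474) = exp(τ_B − τ_A) = exp(0.3220) = 1.3799.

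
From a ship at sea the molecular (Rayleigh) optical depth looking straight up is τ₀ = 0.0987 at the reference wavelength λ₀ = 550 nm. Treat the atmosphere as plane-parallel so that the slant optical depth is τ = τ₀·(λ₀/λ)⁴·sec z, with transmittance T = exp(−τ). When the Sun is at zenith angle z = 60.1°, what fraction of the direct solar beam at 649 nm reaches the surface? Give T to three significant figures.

sec 60.1° = 2.0061.
τ = 0.0987 × (550/649)⁴ × 2.0061 = 0.0987 × 0.5158 × 2.0061 = 0.1021.
T = exp(−0.1021) = 0.9029.

0.903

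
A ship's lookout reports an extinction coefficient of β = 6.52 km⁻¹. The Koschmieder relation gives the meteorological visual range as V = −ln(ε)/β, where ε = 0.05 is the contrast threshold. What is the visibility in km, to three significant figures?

V = −ln(0.05) / 6.52 = 2.996 / 6.52 = 0.4595 km.

0.459 km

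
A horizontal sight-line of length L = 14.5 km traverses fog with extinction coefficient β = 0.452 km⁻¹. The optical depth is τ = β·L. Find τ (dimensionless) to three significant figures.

6.55

τ = β·L = 0.452 × 14.5 = 6.5540.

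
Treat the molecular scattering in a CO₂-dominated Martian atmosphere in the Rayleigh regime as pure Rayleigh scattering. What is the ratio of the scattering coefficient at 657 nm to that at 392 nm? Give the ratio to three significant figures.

Rayleigh scattering ∝ λ⁻⁴, so the ratio of coefficients is the inverse fourth power of the wavelength ratio.
σ(657)/σ(392) = (392/657)⁴ = (0.5967)⁴ = 0.1267.

0.127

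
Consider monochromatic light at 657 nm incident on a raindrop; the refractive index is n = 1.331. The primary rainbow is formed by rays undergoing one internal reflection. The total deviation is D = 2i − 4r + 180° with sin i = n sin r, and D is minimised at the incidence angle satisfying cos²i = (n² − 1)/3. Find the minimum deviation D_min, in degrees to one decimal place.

cos²i = (1.77156 − 1)/3 = 0.25719; i = arccos(0.50714) = 59.527°.
sin r = sin 59.527°/1.331 = 0.64753; r = 40.356°.
D_min = 2·59.527° − 4·40.356° + 180° = 137.630°.

137.6°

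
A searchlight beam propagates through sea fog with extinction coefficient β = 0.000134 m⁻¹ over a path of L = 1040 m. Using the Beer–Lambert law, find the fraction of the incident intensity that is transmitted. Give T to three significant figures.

0.870

τ = β·L = 0.000134 × 1040 = 0.1394.
T = exp(−0.1394) = 0.8699.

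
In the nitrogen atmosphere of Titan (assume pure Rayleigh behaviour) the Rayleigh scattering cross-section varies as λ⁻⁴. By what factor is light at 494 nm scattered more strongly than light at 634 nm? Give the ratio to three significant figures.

Rayleigh scattering ∝ λ⁻⁴, so the ratio of coefficients is the inverse fourth power of the wavelength ratio.
σ(494)/σ(634) = (634/494)⁴ = (1.2834)⁴ = 2.713.

2.71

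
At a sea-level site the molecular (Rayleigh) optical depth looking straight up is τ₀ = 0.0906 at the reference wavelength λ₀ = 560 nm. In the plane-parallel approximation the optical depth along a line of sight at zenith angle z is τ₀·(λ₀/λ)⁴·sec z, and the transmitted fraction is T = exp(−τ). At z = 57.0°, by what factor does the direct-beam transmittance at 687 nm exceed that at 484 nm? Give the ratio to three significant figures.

1.25

Airmass: sec 57.0° = 1.8361.
τ(687 nm) = 0.0906 × (560/687)⁴ × 1.8361 = 0.0906 × 0.4415 × 1.8361 = 0.0734.
τ(484 nm) = 0.0906 × (560/484)⁴ × 1.8361 = 0.0906 × 1.7921 × 1.8361 = 0.2981.
T(687)/T(484) = exp(τ_B − τ_A) = exp(0.2247) = 1.2519.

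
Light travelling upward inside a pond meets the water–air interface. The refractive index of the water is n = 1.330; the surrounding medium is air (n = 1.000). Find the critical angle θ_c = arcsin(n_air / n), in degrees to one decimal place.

48.8°

sin θ_c = n_air / n = 1.000 / 1.330 = 0.7519.
θ_c = arcsin(0.7519) = 48.75°.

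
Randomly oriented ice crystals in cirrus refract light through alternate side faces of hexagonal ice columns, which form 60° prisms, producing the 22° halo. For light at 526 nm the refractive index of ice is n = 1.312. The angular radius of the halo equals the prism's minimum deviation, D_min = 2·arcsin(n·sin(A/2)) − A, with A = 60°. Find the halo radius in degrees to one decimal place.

n·sin(A/2) = 1.312 × sin 30° = 1.312 × 0.5000 = 0.6560.
D_min = 2·arcsin(0.6560) − 60° = 2 × 40.996° − 60° = 21.991°.

22.0°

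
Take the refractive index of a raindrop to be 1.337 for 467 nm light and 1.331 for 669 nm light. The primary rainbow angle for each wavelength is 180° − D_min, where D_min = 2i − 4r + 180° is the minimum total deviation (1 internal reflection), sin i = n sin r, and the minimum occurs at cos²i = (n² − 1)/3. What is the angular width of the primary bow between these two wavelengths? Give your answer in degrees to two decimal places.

At 467 nm (n = 1.337): cos²i = 0.26252 → i = 59.178°, r = 39.964°, D_min = 138.500°, rainbow angle = 41.500°.
At 669 nm (n = 1.331): cos²i = 0.25719 → i = 59.527°, r = 40.356°, D_min = 137.630°, rainbow angle = 42.370°.
Angular width = |41.500° − 42.370°| = 0.870°.

0.87°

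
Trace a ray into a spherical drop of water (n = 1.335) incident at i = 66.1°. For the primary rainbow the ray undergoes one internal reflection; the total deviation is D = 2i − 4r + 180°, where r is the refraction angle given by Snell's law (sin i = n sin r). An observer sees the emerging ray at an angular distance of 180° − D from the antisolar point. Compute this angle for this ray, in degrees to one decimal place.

sin r = sin 66.1° / 1.335 = 0.9143/1.335 = 0.6848; r = 43.22°.
D = 2·66.1° − 4·43.22° + 180° = 132.20° − 172.89° + 180° = 139.31°.
Angle from antisolar point = 180° − D = 40.69°.

40.7°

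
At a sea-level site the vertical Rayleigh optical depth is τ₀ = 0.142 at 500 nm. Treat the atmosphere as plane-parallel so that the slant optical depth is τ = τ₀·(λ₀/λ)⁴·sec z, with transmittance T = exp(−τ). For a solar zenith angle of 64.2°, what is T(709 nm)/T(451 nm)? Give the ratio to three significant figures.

Airmass: sec 64.2° = 2.2976.
τ(709 nm) = 0.142 × (500/709)⁴ × 2.2976 = 0.142 × 0.2473 × 2.2976 = 0.0807.
τ(451 nm) = 0.142 × (500/451)⁴ × 2.2976 = 0.142 × 1.5107 × 2.2976 = 0.4929.
T(709)/T(451) = exp(τ_B − τ_A) = exp(0.4122) = 1.5101.

1.51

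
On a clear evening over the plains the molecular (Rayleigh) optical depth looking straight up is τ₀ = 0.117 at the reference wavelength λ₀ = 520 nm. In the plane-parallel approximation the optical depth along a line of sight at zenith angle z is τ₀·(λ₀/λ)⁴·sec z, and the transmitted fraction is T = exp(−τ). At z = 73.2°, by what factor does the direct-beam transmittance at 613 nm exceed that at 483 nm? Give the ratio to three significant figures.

Airmass: sec 73.2° = 3.4598.
τ(613 nm) = 0.117 × (520/613)⁴ × 3.4598 = 0.117 × 0.5178 × 3.4598 = 0.2096.
τ(483 nm) = 0.117 × (520/483)⁴ × 3.4598 = 0.117 × 1.3435 × 3.4598 = 0.5438.
T(613)/T(483) = exp(τ_B − τ_A) = exp(0.3342) = 1.3969.

1.40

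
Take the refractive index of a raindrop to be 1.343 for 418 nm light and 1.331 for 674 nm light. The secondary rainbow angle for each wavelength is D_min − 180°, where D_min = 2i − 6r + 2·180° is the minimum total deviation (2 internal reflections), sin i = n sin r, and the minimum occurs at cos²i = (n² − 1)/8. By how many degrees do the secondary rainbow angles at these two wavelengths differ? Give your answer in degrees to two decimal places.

3.11°

At 418 nm (n = 1.343): cos²i = 0.10046 → i = 71.522°, r = 44.928°, D_min = 233.478°, rainbow angle = 53.478°.
At 674 nm (n = 1.331): cos²i = 0.09645 → i = 71.907°, r = 45.575°, D_min = 230.365°, rainbow angle = 50.365°.
Angular width = |53.478° − 50.365°| = 3.113°.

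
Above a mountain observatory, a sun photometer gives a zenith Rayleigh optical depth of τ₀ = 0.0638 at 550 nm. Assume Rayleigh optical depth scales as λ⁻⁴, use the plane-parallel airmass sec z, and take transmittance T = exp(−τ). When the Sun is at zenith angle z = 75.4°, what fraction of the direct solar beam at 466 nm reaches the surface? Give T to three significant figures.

sec 75.4° = 3.9672.
τ = 0.0638 × (550/466)⁴ × 3.9672 = 0.0638 × 1.9405 × 3.9672 = 0.4911.
T = exp(−0.4911) = 0.6119.

0.612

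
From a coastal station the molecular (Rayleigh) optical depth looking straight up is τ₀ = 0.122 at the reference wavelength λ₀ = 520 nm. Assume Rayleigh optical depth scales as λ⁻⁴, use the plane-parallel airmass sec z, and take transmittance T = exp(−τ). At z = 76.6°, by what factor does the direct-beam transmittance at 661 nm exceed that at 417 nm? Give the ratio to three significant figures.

Airmass: sec 76.6° = 4.3150.
τ(661 nm) = 0.122 × (520/661)⁴ × 4.3150 = 0.122 × 0.3830 × 4.3150 = 0.2016.
τ(417 nm) = 0.122 × (520/417)⁴ × 4.3150 = 0.122 × 2.4181 × 4.3150 = 1.2730.
T(661)/T(417) = exp(τ_B − τ_A) = exp(1.0713) = 2.9193.

2.92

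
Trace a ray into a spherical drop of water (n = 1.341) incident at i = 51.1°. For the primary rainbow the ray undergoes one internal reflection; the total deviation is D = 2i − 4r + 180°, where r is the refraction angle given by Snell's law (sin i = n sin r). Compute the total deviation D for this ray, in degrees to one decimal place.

140.3°

sin r = sin 51.1° / 1.341 = 0.7782/1.341 = 0.5803; r = 35.47°.
D = 2·51.1° − 4·35.47° + 180° = 102.20° − 141.90° + 180° = 140.30°.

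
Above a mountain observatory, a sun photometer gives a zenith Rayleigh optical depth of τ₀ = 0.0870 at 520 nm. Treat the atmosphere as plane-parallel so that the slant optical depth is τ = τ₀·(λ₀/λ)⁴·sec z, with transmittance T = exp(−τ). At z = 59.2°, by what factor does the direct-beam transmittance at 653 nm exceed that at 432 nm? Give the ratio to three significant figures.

1.33

Airmass: sec 59.2° = 1.9530.
τ(653 nm) = 0.0870 × (520/653)⁴ × 1.9530 = 0.0870 × 0.4021 × 1.9530 = 0.0683.
τ(432 nm) = 0.0870 × (520/432)⁴ × 1.9530 = 0.0870 × 2.0993 × 1.9530 = 0.3567.
T(653)/T(432) = exp(τ_B − τ_A) = exp(0.2884) = 1.3342.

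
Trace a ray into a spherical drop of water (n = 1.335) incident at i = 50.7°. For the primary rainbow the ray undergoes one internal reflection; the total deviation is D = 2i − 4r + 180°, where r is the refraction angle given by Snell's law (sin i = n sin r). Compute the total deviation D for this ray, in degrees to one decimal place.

139.7°

sin r = sin 50.7° / 1.335 = 0.7738/1.335 = 0.5797; r = 35.43°.
D = 2·50.7° − 4·35.43° + 180° = 101.40° − 141.71° + 180° = 139.69°.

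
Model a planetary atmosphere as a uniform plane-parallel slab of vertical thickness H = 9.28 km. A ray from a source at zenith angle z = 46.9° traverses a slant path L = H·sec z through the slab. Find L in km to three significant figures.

13.6 km

sec z = 1/cos 46.9° = 1.4635.
L = 9.28 × 1.4635 = 13.582 km.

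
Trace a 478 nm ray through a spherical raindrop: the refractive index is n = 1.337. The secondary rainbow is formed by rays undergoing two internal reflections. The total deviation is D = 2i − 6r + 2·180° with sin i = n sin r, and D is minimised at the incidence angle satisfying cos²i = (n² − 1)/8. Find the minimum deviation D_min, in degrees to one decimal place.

231.9°

cos²i = (1.78757 − 1)/8 = 0.09845; i = arccos(0.31376) = 71.714°.
sin r = sin 71.714°/1.337 = 0.71017; r = 45.249°.
D_min = 2·71.714° − 6·45.249° + 360° = 231.934°.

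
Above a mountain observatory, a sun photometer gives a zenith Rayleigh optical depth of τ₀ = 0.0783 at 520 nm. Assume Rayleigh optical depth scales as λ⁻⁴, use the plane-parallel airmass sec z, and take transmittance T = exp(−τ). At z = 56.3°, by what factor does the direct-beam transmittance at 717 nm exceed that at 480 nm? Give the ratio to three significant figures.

Airmass: sec 56.3° = 1.8023.
τ(717 nm) = 0.0783 × (520/717)⁴ × 1.8023 = 0.0783 × 0.2767 × 1.8023 = 0.0390.
τ(480 nm) = 0.0783 × (520/480)⁴ × 1.8023 = 0.0783 × 1.3774 × 1.8023 = 0.1944.
T(717)/T(480) = exp(τ_B − τ_A) = exp(0.1553) = 1.1680.

1.17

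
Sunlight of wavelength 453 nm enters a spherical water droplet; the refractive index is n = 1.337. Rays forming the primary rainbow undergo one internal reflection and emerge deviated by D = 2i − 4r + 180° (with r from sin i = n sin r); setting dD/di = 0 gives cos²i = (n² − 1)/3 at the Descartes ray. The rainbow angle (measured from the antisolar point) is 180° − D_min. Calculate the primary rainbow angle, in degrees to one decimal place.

cos²i = (1.78757 − 1)/3 = 0.26252; i = arccos(0.51237) = 59.178°.
sin r = sin 59.178°/1.337 = 0.64231; r = 39.964°.
D_min = 2·59.178° − 4·39.964° + 180° = 138.500°.
Rainbow angle = 180° − D_min = 41.500°.

41.5°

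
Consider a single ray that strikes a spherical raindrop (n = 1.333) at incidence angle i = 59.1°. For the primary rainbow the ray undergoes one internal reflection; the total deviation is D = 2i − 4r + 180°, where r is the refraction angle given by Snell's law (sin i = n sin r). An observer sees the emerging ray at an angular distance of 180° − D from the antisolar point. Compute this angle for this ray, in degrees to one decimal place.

sin r = sin 59.1° / 1.333 = 0.8581/1.333 = 0.6437; r = 40.07°.
D = 2·59.1° − 4·40.07° + 180° = 118.20° − 160.28° + 180° = 137.92°.
Angle from antisolar point = 180° − D = 42.08°.

42.1°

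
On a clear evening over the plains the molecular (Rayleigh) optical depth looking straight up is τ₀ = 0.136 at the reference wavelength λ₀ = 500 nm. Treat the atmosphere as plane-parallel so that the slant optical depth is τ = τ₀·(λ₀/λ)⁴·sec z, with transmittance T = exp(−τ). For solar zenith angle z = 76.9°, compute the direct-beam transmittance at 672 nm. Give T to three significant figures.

sec 76.9° = 4.4121.
τ = 0.136 × (500/672)⁴ × 4.4121 = 0.136 × 0.3065 × 4.4121 = 0.1839.
T = exp(−0.1839) = 0.8320.

0.832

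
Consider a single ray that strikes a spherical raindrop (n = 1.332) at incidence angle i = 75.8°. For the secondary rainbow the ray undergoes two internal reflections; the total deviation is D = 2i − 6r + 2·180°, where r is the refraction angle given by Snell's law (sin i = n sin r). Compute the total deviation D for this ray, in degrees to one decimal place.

231.4°

sin r = sin 75.8° / 1.332 = 0.9694/1.332 = 0.7278; r = 46.70°.
D = 2·75.8° − 6·46.70° + 2·180° = 151.60° − 280.22° + 360° = 231.38°.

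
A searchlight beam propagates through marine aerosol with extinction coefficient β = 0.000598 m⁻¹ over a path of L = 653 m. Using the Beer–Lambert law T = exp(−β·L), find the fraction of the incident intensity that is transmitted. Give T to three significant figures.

0.677

τ = β·L = 0.000598 × 653 = 0.3905.
T = exp(−0.3905) = 0.6767.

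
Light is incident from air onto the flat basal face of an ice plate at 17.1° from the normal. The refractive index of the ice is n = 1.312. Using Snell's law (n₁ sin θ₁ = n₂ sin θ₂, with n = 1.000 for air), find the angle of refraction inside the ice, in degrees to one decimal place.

13.0°

Snell: sin θ_r = sin θ_i / n = sin 17.1° / 1.312 = 0.2940 / 1.312 = 0.2241.
θ_r = arcsin(0.2241) = 12.95°.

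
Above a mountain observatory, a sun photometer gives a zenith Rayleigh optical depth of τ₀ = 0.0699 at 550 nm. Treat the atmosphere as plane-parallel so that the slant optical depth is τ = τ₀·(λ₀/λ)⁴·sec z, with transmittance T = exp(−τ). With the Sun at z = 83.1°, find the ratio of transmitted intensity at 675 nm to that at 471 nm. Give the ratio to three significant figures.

2.28

Airmass: sec 83.1° = 8.3238.
τ(675 nm) = 0.0699 × (550/675)⁴ × 8.3238 = 0.0699 × 0.4408 × 8.3238 = 0.2565.
τ(471 nm) = 0.0699 × (550/471)⁴ × 8.3238 = 0.0699 × 1.8594 × 8.3238 = 1.0819.
T(675)/T(471) = exp(τ_B − τ_A) = exp(0.8254) = 2.2828.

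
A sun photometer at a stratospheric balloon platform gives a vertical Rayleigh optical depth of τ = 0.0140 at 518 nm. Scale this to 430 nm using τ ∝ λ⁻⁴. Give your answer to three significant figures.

0.0295

τ(430 nm) = τ(518 nm) × (518/430)⁴ = 0.0140 × (1.2047)⁴ = 0.0140 × 2.1059 = 0.0295.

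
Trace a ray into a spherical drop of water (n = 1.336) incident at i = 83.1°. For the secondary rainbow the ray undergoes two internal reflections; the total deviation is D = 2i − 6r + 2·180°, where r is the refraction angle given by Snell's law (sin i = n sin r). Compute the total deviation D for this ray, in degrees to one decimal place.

sin r = sin 83.1° / 1.336 = 0.9928/1.336 = 0.7431; r = 47.99°.
D = 2·83.1° − 6·47.99° + 2·180° = 166.20° − 287.97° + 360° = 238.23°.

238.2°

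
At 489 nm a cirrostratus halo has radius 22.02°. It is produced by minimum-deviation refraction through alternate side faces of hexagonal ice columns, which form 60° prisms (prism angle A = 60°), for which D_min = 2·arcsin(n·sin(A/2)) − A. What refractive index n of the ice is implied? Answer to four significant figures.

Rearranging: n = sin((D_min + A)/2) / sin(A/2).
(D_min + A)/2 = (22.02° + 60°)/2 = 41.010°.
n = sin 41.010° / sin 30° = 0.6562 / 0.5000 = 1.3124.

1.312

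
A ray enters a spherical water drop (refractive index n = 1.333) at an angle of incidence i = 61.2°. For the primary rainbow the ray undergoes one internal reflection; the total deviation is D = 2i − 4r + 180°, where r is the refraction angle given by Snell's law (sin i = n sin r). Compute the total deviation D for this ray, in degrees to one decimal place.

138.0°

sin r = sin 61.2° / 1.333 = 0.8763/1.333 = 0.6574; r = 41.10°.
D = 2·61.2° − 4·41.10° + 180° = 122.40° − 164.41° + 180° = 137.99°.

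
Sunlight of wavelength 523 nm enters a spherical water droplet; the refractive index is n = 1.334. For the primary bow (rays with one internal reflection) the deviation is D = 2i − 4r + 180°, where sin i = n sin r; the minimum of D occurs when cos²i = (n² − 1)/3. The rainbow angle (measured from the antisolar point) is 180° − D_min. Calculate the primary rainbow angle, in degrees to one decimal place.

41.9°

cos²i = (1.77956 − 1)/3 = 0.25985; i = arccos(0.50976) = 59.352°.
sin r = sin 59.352°/1.334 = 0.64492; r = 40.159°.
D_min = 2·59.352° − 4·40.159° + 180° = 138.067°.
Rainbow angle = 180° − D_min = 41.933°.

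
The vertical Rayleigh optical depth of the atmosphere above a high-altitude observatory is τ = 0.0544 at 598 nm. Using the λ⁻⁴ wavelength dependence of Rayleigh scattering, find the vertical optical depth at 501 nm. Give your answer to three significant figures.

τ(501 nm) = τ(598 nm) × (598/501)⁴ = 0.0544 × (1.1936)⁴ = 0.0544 × 2.0298 = 0.1104.

0.110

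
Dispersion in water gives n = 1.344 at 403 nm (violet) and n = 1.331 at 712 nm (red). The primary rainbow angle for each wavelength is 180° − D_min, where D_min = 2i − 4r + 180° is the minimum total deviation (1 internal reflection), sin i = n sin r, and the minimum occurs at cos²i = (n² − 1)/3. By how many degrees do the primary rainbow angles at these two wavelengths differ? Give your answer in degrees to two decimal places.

At 403 nm (n = 1.344): cos²i = 0.26878 → i = 58.772°, r = 39.512°, D_min = 139.495°, rainbow angle = 40.505°.
At 712 nm (n = 1.331): cos²i = 0.25719 → i = 59.527°, r = 40.356°, D_min = 137.630°, rainbow angle = 42.370°.
Angular width = |40.505° − 42.370°| = 1.865°.

1.86°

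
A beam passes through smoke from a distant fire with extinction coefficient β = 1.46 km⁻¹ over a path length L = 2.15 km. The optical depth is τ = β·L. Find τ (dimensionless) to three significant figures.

3.14

τ = β·L = 1.46 × 2.15 = 3.1390.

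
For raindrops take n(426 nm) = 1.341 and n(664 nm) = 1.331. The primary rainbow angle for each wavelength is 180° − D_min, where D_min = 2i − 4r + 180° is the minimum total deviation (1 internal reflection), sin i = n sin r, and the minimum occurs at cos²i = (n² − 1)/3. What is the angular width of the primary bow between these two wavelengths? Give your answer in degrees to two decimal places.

1.44°

At 426 nm (n = 1.341): cos²i = 0.26609 → i = 58.946°, r = 39.705°, D_min = 139.071°, rainbow angle = 40.929°.
At 664 nm (n = 1.331): cos²i = 0.25719 → i = 59.527°, r = 40.356°, D_min = 137.630°, rainbow angle = 42.370°.
Angular width = |40.929° − 42.370°| = 1.441°.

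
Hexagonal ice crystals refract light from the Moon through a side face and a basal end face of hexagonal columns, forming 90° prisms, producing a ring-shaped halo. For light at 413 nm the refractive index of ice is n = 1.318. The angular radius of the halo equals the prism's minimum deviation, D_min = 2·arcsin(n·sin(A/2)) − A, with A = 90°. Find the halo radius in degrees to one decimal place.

n·sin(A/2) = 1.318 × sin 45° = 1.318 × 0.7071 = 0.9320.
D_min = 2·arcsin(0.9320) − 90° = 2 × 68.743° − 90° = 47.487°.

47.5°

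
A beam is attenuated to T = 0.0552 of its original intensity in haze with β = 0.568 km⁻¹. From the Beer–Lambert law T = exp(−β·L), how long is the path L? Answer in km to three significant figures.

5.10 km

Beer–Lambert: T = exp(−βL) ⇒ L = −ln(T)/β = −ln(0.0552)/0.568 = 2.8968/0.568 = 5.1 km.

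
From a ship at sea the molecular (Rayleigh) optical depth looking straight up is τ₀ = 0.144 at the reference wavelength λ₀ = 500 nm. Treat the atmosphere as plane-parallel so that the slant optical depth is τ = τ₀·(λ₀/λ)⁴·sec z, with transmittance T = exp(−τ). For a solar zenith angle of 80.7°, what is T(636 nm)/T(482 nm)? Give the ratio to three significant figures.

Airmass: sec 80.7° = 6.1880.
τ(636 nm) = 0.144 × (500/636)⁴ × 6.1880 = 0.144 × 0.3820 × 6.1880 = 0.3404.
τ(482 nm) = 0.144 × (500/482)⁴ × 6.1880 = 0.144 × 1.1580 × 6.1880 = 1.0318.
T(636)/T(482) = exp(τ_B − τ_A) = exp(0.6914) = 1.9966.

2.00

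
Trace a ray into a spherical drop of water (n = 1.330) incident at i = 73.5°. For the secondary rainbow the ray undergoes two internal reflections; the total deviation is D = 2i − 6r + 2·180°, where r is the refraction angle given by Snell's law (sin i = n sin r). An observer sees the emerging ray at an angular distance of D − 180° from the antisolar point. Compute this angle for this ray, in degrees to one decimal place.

50.2°

sin r = sin 73.5° / 1.330 = 0.9588/1.330 = 0.7209; r = 46.13°.
D = 2·73.5° − 6·46.13° + 2·180° = 147.00° − 276.78° + 360° = 230.22°.
Angle from antisolar point = D − 180° = 50.22°.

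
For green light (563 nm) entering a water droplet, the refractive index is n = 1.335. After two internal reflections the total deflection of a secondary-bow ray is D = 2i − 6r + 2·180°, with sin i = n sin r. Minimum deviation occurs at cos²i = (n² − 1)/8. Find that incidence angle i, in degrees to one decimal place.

71.8°

cos²i = (1.335² − 1)/8 = (1.78222 − 1)/8 = 0.09778.
cos i = 0.31269, so i = 71.778°.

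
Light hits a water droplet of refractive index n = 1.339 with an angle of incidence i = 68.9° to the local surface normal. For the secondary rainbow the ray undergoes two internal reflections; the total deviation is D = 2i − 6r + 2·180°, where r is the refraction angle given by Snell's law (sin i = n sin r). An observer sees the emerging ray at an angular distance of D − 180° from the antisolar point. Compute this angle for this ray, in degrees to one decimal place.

sin r = sin 68.9° / 1.339 = 0.9330/1.339 = 0.6968; r = 44.17°.
D = 2·68.9° − 6·44.17° + 2·180° = 137.80° − 265.00° + 360° = 232.80°.
Angle from antisolar point = D − 180° = 52.80°.

52.8°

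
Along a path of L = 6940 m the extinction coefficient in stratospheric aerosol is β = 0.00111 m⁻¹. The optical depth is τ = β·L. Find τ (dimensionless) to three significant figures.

τ = β·L = 0.00111 × 6940 = 7.7034.

7.70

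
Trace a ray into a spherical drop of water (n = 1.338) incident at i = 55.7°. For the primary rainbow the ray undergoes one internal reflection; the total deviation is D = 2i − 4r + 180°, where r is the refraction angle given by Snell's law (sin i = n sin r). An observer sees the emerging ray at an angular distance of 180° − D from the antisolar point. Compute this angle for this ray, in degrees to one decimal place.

41.1°

sin r = sin 55.7° / 1.338 = 0.8261/1.338 = 0.6174; r = 38.13°.
D = 2·55.7° − 4·38.13° + 180° = 111.40° − 152.51° + 180° = 138.89°.
Angle from antisolar point = 180° − D = 41.11°.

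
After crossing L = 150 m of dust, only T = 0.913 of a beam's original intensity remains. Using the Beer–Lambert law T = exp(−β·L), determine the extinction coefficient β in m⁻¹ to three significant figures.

0.000607 m⁻¹

Beer–Lambert: T = exp(−βL) ⇒ β = −ln(T)/L = −ln(0.913)/150 = 0.0910/150 = 0.0006068 m⁻¹.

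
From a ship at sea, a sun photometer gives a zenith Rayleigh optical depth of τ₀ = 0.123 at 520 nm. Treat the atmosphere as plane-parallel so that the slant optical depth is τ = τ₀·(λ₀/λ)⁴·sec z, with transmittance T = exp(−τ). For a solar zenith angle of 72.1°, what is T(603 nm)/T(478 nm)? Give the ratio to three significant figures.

1.40

Airmass: sec 72.1° = 3.2535.
τ(603 nm) = 0.123 × (520/603)⁴ × 3.2535 = 0.123 × 0.5530 × 3.2535 = 0.2213.
τ(478 nm) = 0.123 × (520/478)⁴ × 3.2535 = 0.123 × 1.4006 × 3.2535 = 0.5605.
T(603)/T(478) = exp(τ_B − τ_A) = exp(0.3392) = 1.4038.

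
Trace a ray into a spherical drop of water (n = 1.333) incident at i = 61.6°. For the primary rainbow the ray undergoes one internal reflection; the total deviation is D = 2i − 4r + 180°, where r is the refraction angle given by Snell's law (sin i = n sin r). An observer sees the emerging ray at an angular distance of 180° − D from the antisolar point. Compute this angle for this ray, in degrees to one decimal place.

sin r = sin 61.6° / 1.333 = 0.8796/1.333 = 0.6599; r = 41.29°.
D = 2·61.6° − 4·41.29° + 180° = 123.20° − 165.17° + 180° = 138.03°.
Angle from antisolar point = 180° − D = 41.97°.

42.0°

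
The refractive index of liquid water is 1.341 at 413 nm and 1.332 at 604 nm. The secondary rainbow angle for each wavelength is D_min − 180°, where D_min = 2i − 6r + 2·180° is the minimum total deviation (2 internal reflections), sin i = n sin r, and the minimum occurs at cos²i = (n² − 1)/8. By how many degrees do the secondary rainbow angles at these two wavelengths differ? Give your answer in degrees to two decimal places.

2.34°

At 413 nm (n = 1.341): cos²i = 0.09979 → i = 71.586°, r = 45.034°, D_min = 232.966°, rainbow angle = 52.966°.
At 604 nm (n = 1.332): cos²i = 0.09678 → i = 71.875°, r = 45.520°, D_min = 230.628°, rainbow angle = 50.628°.
Angular width = |52.966° − 50.628°| = 2.337°.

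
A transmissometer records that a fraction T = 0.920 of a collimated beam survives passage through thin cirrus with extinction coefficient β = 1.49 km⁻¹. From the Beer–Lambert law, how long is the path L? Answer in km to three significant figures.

0.0560 km

Beer–Lambert: T = exp(−βL) ⇒ L = −ln(T)/β = −ln(0.920)/1.49 = 0.0834/1.49 = 0.05596 km.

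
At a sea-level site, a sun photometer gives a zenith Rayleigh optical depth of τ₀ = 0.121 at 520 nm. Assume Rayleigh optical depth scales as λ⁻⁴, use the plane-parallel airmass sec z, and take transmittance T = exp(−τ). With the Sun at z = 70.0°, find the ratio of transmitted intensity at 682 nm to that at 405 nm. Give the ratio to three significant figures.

2.32

Airmass: sec 70.0° = 2.9238.
τ(682 nm) = 0.121 × (520/682)⁴ × 2.9238 = 0.121 × 0.3380 × 2.9238 = 0.1196.
τ(405 nm) = 0.121 × (520/405)⁴ × 2.9238 = 0.121 × 2.7176 × 2.9238 = 0.9615.
T(682)/T(405) = exp(τ_B − τ_A) = exp(0.8419) = 2.3207.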